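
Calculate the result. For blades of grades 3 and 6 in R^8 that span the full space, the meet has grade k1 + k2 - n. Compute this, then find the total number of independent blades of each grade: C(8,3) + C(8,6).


Meet grade = grade(A) + grade(B) - n
= 3 + 6 - 8 = 1
C(8,3) = 56
C(8,6) = 28
dim_A + dim_B = 56 + 28 = 84


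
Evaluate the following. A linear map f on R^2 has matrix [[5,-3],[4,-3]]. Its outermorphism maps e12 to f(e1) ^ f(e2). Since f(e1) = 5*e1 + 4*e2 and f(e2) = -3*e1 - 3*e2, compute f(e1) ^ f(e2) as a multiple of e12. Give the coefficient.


The outermorphism of a linear map f sends e1^e2 to f(e1)^f(e2).
f(e1) = 5*e1 + 4*e2
f(e2) = -3*e1 - 3*e2
f(e1) ^ f(e2) = (5*e1 + 4*e2) ^ (-3*e1 - 3*e2)
= 5*(-3)*e12 + 4*(-3)*e21
= (-15 - (-12))*e12
= -3*e12
Coefficient = -3


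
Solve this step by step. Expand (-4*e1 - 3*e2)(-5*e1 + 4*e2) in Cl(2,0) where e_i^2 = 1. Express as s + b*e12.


Expand: (-4*e1 - 3*e2)(-5*e1 + 4*e2)
= (-4)*(-5)*e1e1 + (-4)*4*e1e2 + (-3)*(-5)*e2e1 + (-3)*4*e2e2
Using e1^2 = e2^2 = 1, e2e1 = -e1e2:
Scalar part s = (-4)*(-5) + (-3)*4 = 20 + (-12) = 8
Bivector part b = (-4)*4 - (-3)*(-5) = -16 - 15 = -31
uv = 8 - 31*e12


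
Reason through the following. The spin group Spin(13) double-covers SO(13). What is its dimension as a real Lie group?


Spin(n) double-covers SO(n); both have Lie algebra so(n) of dimension n(n-1)/2.
n = 13
n(n-1) = 13 * 12 = 156
dim Spin(13) = 156/2 = 78


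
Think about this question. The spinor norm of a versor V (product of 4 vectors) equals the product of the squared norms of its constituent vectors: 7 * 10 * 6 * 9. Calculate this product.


Spinor norm N(V) = |v1|^2 * |v2|^2 * ... * |v4|^2
= 7 * 10 * 6 * 9
Running product: 7, 70, 420, 3780
N(V) = 3780


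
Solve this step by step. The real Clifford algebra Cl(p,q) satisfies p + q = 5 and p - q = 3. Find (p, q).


We need p + q = 5 and p - q = 3.
Adding: 2p = 5 + 3 = 8, so p = 4.
Then q = 5 - 4 = 1.
(p, q) = (4, 1)


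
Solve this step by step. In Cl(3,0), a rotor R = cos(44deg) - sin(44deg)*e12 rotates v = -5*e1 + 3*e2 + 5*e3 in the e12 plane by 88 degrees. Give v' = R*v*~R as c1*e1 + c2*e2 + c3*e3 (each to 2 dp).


Rotor R = cos(44deg) - sin(44deg)*e12
Rotation angle theta = 2 * 44 = 88 degrees in the e12 plane (e1 -> e2).
The component perpendicular to the plane (e3) is invariant: v'_3 = v3 = 5.00
cos(88deg) = 0.0349, sin(88deg) = 0.9994
v'_1 = v1*cos(theta) - v2*sin(theta) = -5*0.0349 - 3*0.9994 = -3.17
v'_2 = v1*sin(theta) + v2*cos(theta) = -5*0.9994 + 3*0.0349 = -4.89
v' = -3.17*e1 - 4.89*e2 + 5.00*e3


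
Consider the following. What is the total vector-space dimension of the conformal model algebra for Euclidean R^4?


The conformal model of R^4 uses Cl(5,1): the 4 Euclidean generators plus two extra orthogonal generators e+ (e+^2 = +1) and e- (e-^2 = -1), from which the null vectors e0, einf are built.
Number of generators m = 4 + 2 = 6.
dim Cl(p,q) = 2^m = 2^6 = 64


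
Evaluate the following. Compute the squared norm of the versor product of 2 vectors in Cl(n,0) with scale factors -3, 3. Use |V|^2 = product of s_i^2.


Each vector v_i has |v_i|^2 = s_i^2
Squared scales: (-3)^2 = 9, 3^2 = 9
|V|^2 = 9 * 9
= 81


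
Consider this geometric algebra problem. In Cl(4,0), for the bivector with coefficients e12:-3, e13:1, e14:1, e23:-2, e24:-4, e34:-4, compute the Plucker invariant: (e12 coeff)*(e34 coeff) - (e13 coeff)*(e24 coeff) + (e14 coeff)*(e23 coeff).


Plucker relation: af - be + cd
a*f = (-3)*(-4) = 12
b*e = 1*(-4) = -4
c*d = 1*(-2) = -2
af - be + cd = 12 - (-4) + (-2)
= 14


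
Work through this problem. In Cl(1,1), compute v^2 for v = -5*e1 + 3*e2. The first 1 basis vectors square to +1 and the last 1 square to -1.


v^2 = sum of c_i^2 * e_i^2
Positive signature terms (e_i^2 = +1): (-5)^2 = 25
Negative signature terms (e_j^2 = -1): 3^2 = 9
v^2 = 25 - 9 = 16


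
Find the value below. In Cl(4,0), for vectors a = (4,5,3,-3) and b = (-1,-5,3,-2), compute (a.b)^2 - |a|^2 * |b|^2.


a . b = 4*(-1) + 5*(-5) + 3*3 + (-3)*(-2)
= -4 + (-25) + 9 + 6 = -14
|a|^2 = 4^2 + 5^2 + 3^2 + (-3)^2 = 59
|b|^2 = (-1)^2 + (-5)^2 + 3^2 + (-2)^2 = 39
(a.b)^2 = (-14)^2 = 196
|a|^2 * |b|^2 = 59 * 39 = 2301
Result = 196 - 2301 = -2105


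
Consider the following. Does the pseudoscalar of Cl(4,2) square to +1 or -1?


The pseudoscalar I = e1...e_n (product of all n generators) of Cl(p,q) satisfies I^2 = (-1)^(q + n(n-1)/2).
p = 4, q = 2, n = p + q = 6
n(n-1)/2 = 6 * 5 / 2 = 15
Exponent = q + n(n-1)/2 = 2 + 15 = 17
I^2 = (-1)^17 = -1


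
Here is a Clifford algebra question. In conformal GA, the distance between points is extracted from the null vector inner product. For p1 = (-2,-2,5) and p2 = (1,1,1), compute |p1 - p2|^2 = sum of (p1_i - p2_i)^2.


p1 - p2 = (-3, -3, 4)
|p1 - p2|^2 = (-3)^2 + (-3)^2 + 4^2
= 9 + 9 + 16
= 34


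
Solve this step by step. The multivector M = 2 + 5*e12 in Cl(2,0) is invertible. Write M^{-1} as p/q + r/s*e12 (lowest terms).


M = 2 + 5*e12, where e12^2 = -1.
Since M commutes with its reverse ~M = a - b*e12, M * ~M = a^2 - b^2*e12^2 = a^2 + b^2.
So M^{-1} = ~M / (a^2 + b^2) = (a - b*e12)/(a^2 + b^2).
a^2 + b^2 = 4 + 25 = 29
Scalar part = 2/29 = 2/29
Bivector coeff = -5/29 = -5/29
M^{-1} = 2/29 - 5/29*e12


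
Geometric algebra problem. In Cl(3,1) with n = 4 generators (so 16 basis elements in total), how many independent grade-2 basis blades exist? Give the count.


Number of grade-k basis blades in Cl(p,q) with n = p + q is C(n, k).
n = 3 + 1 = 4
C(4, 2) = 4! / (2! * 2!)
= 24 / (2 * 2)
= 6


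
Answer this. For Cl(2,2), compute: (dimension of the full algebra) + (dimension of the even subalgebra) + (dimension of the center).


n = 2 + 2 = 4
Total dim = 2^4 = 16
Even subalgebra dim = 2^3 = 8
n is even, so center dim = 1
Sum = 16 + 8 + 1 = 25


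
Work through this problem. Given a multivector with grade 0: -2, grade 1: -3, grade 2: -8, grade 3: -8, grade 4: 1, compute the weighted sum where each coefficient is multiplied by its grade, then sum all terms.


Grade-weighted sum = sum of grade_k * coefficient_k
0*(-2) = 0
1*(-3) = -3
2*(-8) = -16
3*(-8) = -24
4*1 = 4
Total = 0 + (-3) + (-16) + (-24) + 4 = -39


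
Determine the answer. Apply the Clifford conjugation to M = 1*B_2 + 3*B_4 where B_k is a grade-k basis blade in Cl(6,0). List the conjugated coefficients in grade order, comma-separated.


Clifford conjugate sign for grade k: (-1)^(k(k+1)/2)
Grade 2: (-1)^(2*3/2) = (-1)^3 = -1, coeff 1 -> -1
Grade 4: (-1)^(4*5/2) = (-1)^10 = 1, coeff 3 -> 3
Conjugated coefficients: -1, 3


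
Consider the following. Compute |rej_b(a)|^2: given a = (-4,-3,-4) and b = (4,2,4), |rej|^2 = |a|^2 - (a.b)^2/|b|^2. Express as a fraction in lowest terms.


|a|^2 = (-4)^2 + (-3)^2 + (-4)^2 = 41
|b|^2 = 4^2 + 2^2 + 4^2 = 36
a . b = (-4)*4 + (-3)*2 + (-4)*4 = -38
(a.b)^2 = (-38)^2 = 1444
|rej|^2 = 41 - 1444/36
= (1476 - 1444)/36
= 32/36
In lowest terms: 8/9


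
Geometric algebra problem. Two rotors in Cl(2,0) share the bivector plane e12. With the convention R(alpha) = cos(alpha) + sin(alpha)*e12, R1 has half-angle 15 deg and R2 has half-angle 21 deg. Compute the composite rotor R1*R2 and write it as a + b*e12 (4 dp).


Same-plane rotors commute and their half-angles add:
R1*R2 = cos(a1 + a2) + sin(a1 + a2)*e12.
a1 + a2 = 15 + 21 = 36 deg
cos(36 deg) = 0.8090
sin(36 deg) = 0.5878
R1*R2 = 0.8090 + 0.5878*e12


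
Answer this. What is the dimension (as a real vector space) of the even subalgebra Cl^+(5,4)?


Even subalgebra dimension = 2^(n-1)
n = 5 + 4 = 9
2^(9 - 1) = 2^8 = 256
Verification: sum of C(9,k) for even k = 1 + 36 + 126 + 84 + 9 = 256
Result = 256


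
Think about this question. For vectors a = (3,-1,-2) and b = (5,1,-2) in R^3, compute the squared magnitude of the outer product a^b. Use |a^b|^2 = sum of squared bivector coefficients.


a wedge b = (a1*b2 - a2*b1)*e12 + (a1*b3 - a3*b1)*e13 + (a2*b3 - a3*b2)*e23
e12 coeff: 3*1 - (-1)*5 = 3 - (-5) = 8
e13 coeff: 3*(-2) - (-2)*5 = -6 - (-10) = 4
e23 coeff: (-1)*(-2) - (-2)*1 = 2 - (-2) = 4
|a wedge b|^2 = 8^2 + 4^2 + 4^2
= 64 + 16 + 16
= 96


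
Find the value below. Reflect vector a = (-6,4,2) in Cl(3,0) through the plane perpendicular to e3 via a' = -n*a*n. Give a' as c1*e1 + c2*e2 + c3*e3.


Reflection formula: a' = -n*a*n, with n = e3 (unit vector, n^2 = 1).
For reflection through hyperplane perp to e3:
The component along e3 flips sign, others stay.
a = (-6, 4, 2)
a' = (-6, 4, -2)
a' = -6*e1 + 4*e2 - 2*e3


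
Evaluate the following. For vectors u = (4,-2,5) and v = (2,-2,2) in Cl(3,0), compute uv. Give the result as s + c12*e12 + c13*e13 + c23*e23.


In Cl(3,0): e_i^2 = 1, e_ie_j = -e_je_i for i != j.
Scalar part = u . v = 4*2 + (-2)*(-2) + 5*2
= 8 + 4 + 10 = 22
e12 coeff = 4*(-2) - (-2)*2 = -8 - (-4) = -4
e13 coeff = 4*2 - 5*2 = 8 - 10 = -2
e23 coeff = (-2)*2 - 5*(-2) = -4 - (-10) = 6
uv = 22 - 4*e12 - 2*e13 + 6*e23


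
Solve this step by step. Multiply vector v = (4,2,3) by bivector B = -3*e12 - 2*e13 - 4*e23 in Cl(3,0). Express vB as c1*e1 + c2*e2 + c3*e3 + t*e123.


vB has grade-1 (vector) and grade-3 (trivector) parts: vB = (v _| B) + (v ^ B).
Vector part <vB>_1:
  e1: -v2*b12 - v3*b13 = -(2)*(-3) - (3)*(-2) = 12
  e2: v1*b12 - v3*b23 = (4)*(-3) - (3)*(-4) = 0
  e3: v1*b13 + v2*b23 = (4)*(-2) + (2)*(-4) = -16
Trivector part <vB>_3:
  e123: v1*b23 - v2*b13 + v3*b12 = (4)*(-4) - (2)*(-2) + (3)*(-3) = -21
vB = 12*e1 + 0*e2 - 16*e3 - 21*e123


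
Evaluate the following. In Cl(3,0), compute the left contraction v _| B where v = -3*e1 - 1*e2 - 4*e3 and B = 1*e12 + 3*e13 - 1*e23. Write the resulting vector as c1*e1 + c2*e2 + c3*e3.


Left contraction v _| B = <vB>_1 (grade-1 part of the geometric product vB).
Using e1_|e12 = e2, e2_|e12 = -e1, e1_|e13 = e3, e3_|e13 = -e1, e2_|e23 = e3, e3_|e23 = -e2:
e1 coeff: -v2*b12 - v3*b13 = -(-1)*(1) - (-4)*(3) = 13
e2 coeff: v1*b12 - v3*b23 = (-3)*(1) - (-4)*(-1) = -7
e3 coeff: v1*b13 + v2*b23 = (-3)*(3) + (-1)*(-1) = -8
v _| B = 13*e1 - 7*e2 - 8*e3


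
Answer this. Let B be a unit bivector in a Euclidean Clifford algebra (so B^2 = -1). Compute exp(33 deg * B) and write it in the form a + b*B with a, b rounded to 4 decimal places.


For a unit bivector B with B^2 = -1, the exponential series gives
e^(theta*B) = cos(theta) + sin(theta)*B (the GA analogue of Euler's formula).
theta = 33 degrees = 0.575959 rad
cos(33 deg) = 0.8387
sin(33 deg) = 0.5446
exp(theta*B) = 0.8387 + 0.5446*B


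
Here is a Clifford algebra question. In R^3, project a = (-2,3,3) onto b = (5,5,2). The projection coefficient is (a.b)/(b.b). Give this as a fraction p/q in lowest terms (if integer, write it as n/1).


Projection coefficient = (a . b) / (b . b)
a . b = (-2)*5 + 3*5 + 3*2
= -10 + 15 + 6 = 11
b . b = 5^2 + 5^2 + 2^2
= 25 + 25 + 4 = 54
Coefficient = 11/54
In lowest terms: 11/54


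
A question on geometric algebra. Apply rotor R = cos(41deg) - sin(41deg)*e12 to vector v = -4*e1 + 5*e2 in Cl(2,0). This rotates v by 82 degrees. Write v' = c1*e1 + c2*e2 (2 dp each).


Rotor R = cos(41deg) - sin(41deg)*e12
Rotation angle theta = 2 * 41 = 82 degrees
v' = R*v*~R rotates v by theta.
cos(82deg) = 0.1392, sin(82deg) = 0.9903
v'_1 = -4*cos(82deg) - 5*sin(82deg)
= -4*0.1392 - 5*0.9903
= -5.51
v'_2 = -4*sin(82deg) + 5*cos(82deg)
= -4*0.9903 + 5*0.1392
= -3.27
v' = -5.51*e1 - 3.27*e2


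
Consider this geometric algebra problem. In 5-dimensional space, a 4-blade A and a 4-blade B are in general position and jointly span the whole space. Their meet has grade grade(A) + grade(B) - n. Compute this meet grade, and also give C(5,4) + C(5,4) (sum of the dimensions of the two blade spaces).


Meet grade = grade(A) + grade(B) - n
= 4 + 4 - 5 = 3
C(5,4) = 5
C(5,4) = 5
dim_A + dim_B = 5 + 5 = 10


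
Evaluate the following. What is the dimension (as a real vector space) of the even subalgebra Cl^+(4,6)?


Even subalgebra dimension = 2^(n-1)
n = 4 + 6 = 10
2^(10 - 1) = 2^9 = 512
Verification: sum of C(10,k) for even k = 1 + 45 + 210 + 210 + 45 + 1 = 512
Result = 512


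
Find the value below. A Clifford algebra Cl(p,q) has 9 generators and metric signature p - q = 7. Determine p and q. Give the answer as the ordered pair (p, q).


We need p + q = 9 and p - q = 7.
Adding: 2p = 9 + 7 = 16, so p = 8.
Then q = 9 - 8 = 1.
(p, q) = (8, 1)


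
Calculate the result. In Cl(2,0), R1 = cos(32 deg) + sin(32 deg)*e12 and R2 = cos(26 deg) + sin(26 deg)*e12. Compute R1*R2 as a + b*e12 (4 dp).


Same-plane rotors commute and their half-angles add:
R1*R2 = cos(a1 + a2) + sin(a1 + a2)*e12.
a1 + a2 = 32 + 26 = 58 deg
cos(58 deg) = 0.5299
sin(58 deg) = 0.8480
R1*R2 = 0.5299 + 0.8480*e12


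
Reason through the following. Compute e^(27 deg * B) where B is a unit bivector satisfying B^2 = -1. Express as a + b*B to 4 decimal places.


For a unit bivector B with B^2 = -1, the exponential series gives
e^(theta*B) = cos(theta) + sin(theta)*B (the GA analogue of Euler's formula).
theta = 27 degrees = 0.471239 rad
cos(27 deg) = 0.8910
sin(27 deg) = 0.4540
exp(theta*B) = 0.8910 + 0.4540*B


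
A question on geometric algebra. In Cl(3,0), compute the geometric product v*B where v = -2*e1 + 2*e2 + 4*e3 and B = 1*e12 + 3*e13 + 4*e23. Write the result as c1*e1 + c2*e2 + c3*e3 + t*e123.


vB has grade-1 (vector) and grade-3 (trivector) parts: vB = (v _| B) + (v ^ B).
Vector part <vB>_1:
  e1: -v2*b12 - v3*b13 = -(2)*(1) - (4)*(3) = -14
  e2: v1*b12 - v3*b23 = (-2)*(1) - (4)*(4) = -18
  e3: v1*b13 + v2*b23 = (-2)*(3) + (2)*(4) = 2
Trivector part <vB>_3:
  e123: v1*b23 - v2*b13 + v3*b12 = (-2)*(4) - (2)*(3) + (4)*(1) = -10
vB = -14*e1 - 18*e2 + 2*e3 - 10*e123


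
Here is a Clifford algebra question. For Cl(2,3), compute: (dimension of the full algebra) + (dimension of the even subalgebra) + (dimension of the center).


n = 2 + 3 = 5
Total dim = 2^5 = 32
Even subalgebra dim = 2^4 = 16
n is odd, so center dim = 2
Sum = 32 + 16 + 2 = 50


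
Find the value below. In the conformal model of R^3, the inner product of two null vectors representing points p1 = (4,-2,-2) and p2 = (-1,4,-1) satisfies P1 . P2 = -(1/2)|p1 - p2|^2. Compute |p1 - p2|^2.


p1 - p2 = (5, -6, -1)
|p1 - p2|^2 = 5^2 + (-6)^2 + (-1)^2
= 25 + 36 + 1
= 62


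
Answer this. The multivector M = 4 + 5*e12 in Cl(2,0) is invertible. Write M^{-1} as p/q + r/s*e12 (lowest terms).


M = 4 + 5*e12, where e12^2 = -1.
Since M commutes with its reverse ~M = a - b*e12, M * ~M = a^2 - b^2*e12^2 = a^2 + b^2.
So M^{-1} = ~M / (a^2 + b^2) = (a - b*e12)/(a^2 + b^2).
a^2 + b^2 = 16 + 25 = 41
Scalar part = 4/41 = 4/41
Bivector coeff = -5/41 = -5/41
M^{-1} = 4/41 - 5/41*e12


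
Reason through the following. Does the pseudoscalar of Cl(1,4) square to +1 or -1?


The pseudoscalar I = e1...e_n (product of all n generators) of Cl(p,q) satisfies I^2 = (-1)^(q + n(n-1)/2).
p = 1, q = 4, n = p + q = 5
n(n-1)/2 = 5 * 4 / 2 = 10
Exponent = q + n(n-1)/2 = 4 + 10 = 14
I^2 = (-1)^14 = +1


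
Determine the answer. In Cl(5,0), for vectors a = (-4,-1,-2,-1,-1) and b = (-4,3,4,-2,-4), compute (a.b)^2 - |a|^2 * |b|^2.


a . b = (-4)*(-4) + (-1)*3 + (-2)*4 + (-1)*(-2) + (-1)*(-4)
= 16 + (-3) + (-8) + 2 + 4 = 11
|a|^2 = (-4)^2 + (-1)^2 + (-2)^2 + (-1)^2 + (-1)^2 = 23
|b|^2 = (-4)^2 + 3^2 + 4^2 + (-2)^2 + (-4)^2 = 61
(a.b)^2 = 11^2 = 121
|a|^2 * |b|^2 = 23 * 61 = 1403
Result = 121 - 1403 = -1282


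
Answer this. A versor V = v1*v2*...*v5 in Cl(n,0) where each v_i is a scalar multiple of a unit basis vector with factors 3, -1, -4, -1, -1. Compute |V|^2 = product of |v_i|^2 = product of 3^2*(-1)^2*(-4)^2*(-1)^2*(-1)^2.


Each vector v_i has |v_i|^2 = s_i^2
Squared scales: 3^2 = 9, (-1)^2 = 1, (-4)^2 = 16, (-1)^2 = 1, (-1)^2 = 1
|V|^2 = 9 * 1 * 16 * 1 * 1
= 144


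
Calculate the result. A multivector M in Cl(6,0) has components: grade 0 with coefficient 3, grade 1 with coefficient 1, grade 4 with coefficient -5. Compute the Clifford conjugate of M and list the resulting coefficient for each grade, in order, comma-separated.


Clifford conjugate sign for grade k: (-1)^(k(k+1)/2)
Grade 0: (-1)^(0*1/2) = (-1)^0 = 1, coeff 3 -> 3
Grade 1: (-1)^(1*2/2) = (-1)^1 = -1, coeff 1 -> -1
Grade 4: (-1)^(4*5/2) = (-1)^10 = 1, coeff -5 -> -5
Conjugated coefficients: 3, -1, -5


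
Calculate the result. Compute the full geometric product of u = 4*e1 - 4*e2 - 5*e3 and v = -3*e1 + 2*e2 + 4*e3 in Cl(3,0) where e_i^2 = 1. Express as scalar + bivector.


In Cl(3,0): e_i^2 = 1, e_ie_j = -e_je_i for i != j.
Scalar part = u . v = 4*(-3) + (-4)*2 + (-5)*4
= -12 + (-8) + (-20) = -40
e12 coeff = 4*2 - (-4)*(-3) = 8 - 12 = -4
e13 coeff = 4*4 - (-5)*(-3) = 16 - 15 = 1
e23 coeff = (-4)*4 - (-5)*2 = -16 - (-10) = -6
uv = -40 - 4*e12 + 1*e13 - 6*e23


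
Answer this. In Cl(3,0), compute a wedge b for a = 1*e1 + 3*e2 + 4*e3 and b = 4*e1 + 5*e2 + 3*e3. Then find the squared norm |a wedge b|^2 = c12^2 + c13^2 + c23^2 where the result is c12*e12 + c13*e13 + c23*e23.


a wedge b = (a1*b2 - a2*b1)*e12 + (a1*b3 - a3*b1)*e13 + (a2*b3 - a3*b2)*e23
e12 coeff: 1*5 - 3*4 = 5 - 12 = -7
e13 coeff: 1*3 - 4*4 = 3 - 16 = -13
e23 coeff: 3*3 - 4*5 = 9 - 20 = -11
|a wedge b|^2 = (-7)^2 + (-13)^2 + (-11)^2
= 49 + 169 + 121
= 339


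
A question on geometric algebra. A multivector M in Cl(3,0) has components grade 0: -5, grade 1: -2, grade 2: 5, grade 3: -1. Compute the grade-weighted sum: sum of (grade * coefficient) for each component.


Grade-weighted sum = sum of grade_k * coefficient_k
0*(-5) = 0
1*(-2) = -2
2*5 = 10
3*(-1) = -3
Total = 0 + (-2) + 10 + (-3) = 5


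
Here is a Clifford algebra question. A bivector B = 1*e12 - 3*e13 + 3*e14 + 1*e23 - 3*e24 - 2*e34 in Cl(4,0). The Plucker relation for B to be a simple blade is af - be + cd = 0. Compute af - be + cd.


Plucker relation: af - be + cd
a*f = 1*(-2) = -2
b*e = (-3)*(-3) = 9
c*d = 3*1 = 3
af - be + cd = -2 - 9 + 3
= -8


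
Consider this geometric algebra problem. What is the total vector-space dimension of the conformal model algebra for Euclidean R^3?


The conformal model of R^3 uses Cl(4,1): the 3 Euclidean generators plus two extra orthogonal generators e+ (e+^2 = +1) and e- (e-^2 = -1), from which the null vectors e0, einf are built.
Number of generators m = 3 + 2 = 5.
dim Cl(p,q) = 2^m = 2^5 = 32


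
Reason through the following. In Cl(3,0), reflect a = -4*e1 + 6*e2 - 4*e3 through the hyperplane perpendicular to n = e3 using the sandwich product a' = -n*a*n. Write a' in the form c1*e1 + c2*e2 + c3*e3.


Reflection formula: a' = -n*a*n, with n = e3 (unit vector, n^2 = 1).
For reflection through hyperplane perp to e3:
The component along e3 flips sign, others stay.
a = (-4, 6, -4)
a' = (-4, 6, 4)
a' = -4*e1 + 6*e2 + 4*e3


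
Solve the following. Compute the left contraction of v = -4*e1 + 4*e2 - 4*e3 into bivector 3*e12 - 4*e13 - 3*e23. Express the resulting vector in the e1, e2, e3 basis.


Left contraction v _| B = <vB>_1 (grade-1 part of the geometric product vB).
Using e1_|e12 = e2, e2_|e12 = -e1, e1_|e13 = e3, e3_|e13 = -e1, e2_|e23 = e3, e3_|e23 = -e2:
e1 coeff: -v2*b12 - v3*b13 = -(4)*(3) - (-4)*(-4) = -28
e2 coeff: v1*b12 - v3*b23 = (-4)*(3) - (-4)*(-3) = -24
e3 coeff: v1*b13 + v2*b23 = (-4)*(-4) + (4)*(-3) = 4
v _| B = -28*e1 - 24*e2 + 4*e3


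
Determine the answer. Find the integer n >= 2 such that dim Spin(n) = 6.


dim Spin(n) = dim so(n) = n(n-1)/2.
Solve n(n-1)/2 = 6, i.e. n^2 - n - 12 = 0.
Discriminant = 1 + 8*6 = 49
n = (1 + sqrt(49))/2 = (1 + 7)/2 = 4


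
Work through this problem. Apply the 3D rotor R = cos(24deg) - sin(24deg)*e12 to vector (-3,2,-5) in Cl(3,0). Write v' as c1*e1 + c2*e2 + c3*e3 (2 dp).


Rotor R = cos(24deg) - sin(24deg)*e12
Rotation angle theta = 2 * 24 = 48 degrees in the e12 plane (e1 -> e2).
The component perpendicular to the plane (e3) is invariant: v'_3 = v3 = -5.00
cos(48deg) = 0.6691, sin(48deg) = 0.7431
v'_1 = v1*cos(theta) - v2*sin(theta) = -3*0.6691 - 2*0.7431 = -3.49
v'_2 = v1*sin(theta) + v2*cos(theta) = -3*0.7431 + 2*0.6691 = -0.89
v' = -3.49*e1 - 0.89*e2 - 5.00*e3


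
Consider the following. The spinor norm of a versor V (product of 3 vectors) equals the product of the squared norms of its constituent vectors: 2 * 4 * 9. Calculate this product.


Spinor norm N(V) = |v1|^2 * |v2|^2 * ... * |v3|^2
= 2 * 4 * 9
Running product: 2, 8, 72
N(V) = 72


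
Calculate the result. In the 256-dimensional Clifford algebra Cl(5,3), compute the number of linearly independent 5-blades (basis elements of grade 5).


Number of grade-k basis blades in Cl(p,q) with n = p + q is C(n, k).
n = 5 + 3 = 8
C(8, 5) = 8! / (5! * 3!)
= 40320 / (120 * 6)
= 56


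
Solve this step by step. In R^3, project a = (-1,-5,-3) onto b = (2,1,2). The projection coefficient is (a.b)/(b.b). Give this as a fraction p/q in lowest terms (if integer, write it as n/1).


Projection coefficient = (a . b) / (b . b)
a . b = (-1)*2 + (-5)*1 + (-3)*2
= -2 + (-5) + (-6) = -13
b . b = 2^2 + 1^2 + 2^2
= 4 + 1 + 4 = 9
Coefficient = -13/9
In lowest terms: -13/9


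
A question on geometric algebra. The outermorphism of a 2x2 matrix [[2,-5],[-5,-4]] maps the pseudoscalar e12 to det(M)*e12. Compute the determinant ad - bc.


The outermorphism of a linear map f sends e1^e2 to f(e1)^f(e2).
f(e1) = 2*e1 - 5*e2
f(e2) = -5*e1 - 4*e2
f(e1) ^ f(e2) = (2*e1 - 5*e2) ^ (-5*e1 - 4*e2)
= 2*(-4)*e12 + (-5)*(-5)*e21
= (-8 - 25)*e12
= -33*e12
Coefficient = -33


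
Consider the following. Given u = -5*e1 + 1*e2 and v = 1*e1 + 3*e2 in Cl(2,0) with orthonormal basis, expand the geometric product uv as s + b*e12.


Expand: (-5*e1 + 1*e2)(1*e1 + 3*e2)
= (-5)*1*e1e1 + (-5)*3*e1e2 + 1*1*e2e1 + 1*3*e2e2
Using e1^2 = e2^2 = 1, e2e1 = -e1e2:
Scalar part s = (-5)*1 + 1*3 = -5 + 3 = -2
Bivector part b = (-5)*3 - 1*1 = -15 - 1 = -16
uv = -2 - 16*e12


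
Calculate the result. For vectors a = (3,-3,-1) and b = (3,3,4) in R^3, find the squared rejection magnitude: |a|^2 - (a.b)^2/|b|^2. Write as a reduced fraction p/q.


|a|^2 = 3^2 + (-3)^2 + (-1)^2 = 19
|b|^2 = 3^2 + 3^2 + 4^2 = 34
a . b = 3*3 + (-3)*3 + (-1)*4 = -4
(a.b)^2 = (-4)^2 = 16
|rej|^2 = 19 - 16/34
= (646 - 16)/34
= 630/34
In lowest terms: 315/17


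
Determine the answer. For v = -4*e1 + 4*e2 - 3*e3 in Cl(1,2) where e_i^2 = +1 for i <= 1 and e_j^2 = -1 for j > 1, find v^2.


v^2 = sum of c_i^2 * e_i^2
Positive signature terms (e_i^2 = +1): (-4)^2 = 16
Negative signature terms (e_j^2 = -1): 4^2 + (-3)^2 = 25
v^2 = 16 - 25 = -9


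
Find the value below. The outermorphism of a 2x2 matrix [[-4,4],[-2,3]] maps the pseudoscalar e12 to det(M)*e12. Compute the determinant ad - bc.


The outermorphism of a linear map f sends e1^e2 to f(e1)^f(e2).
f(e1) = -4*e1 - 2*e2
f(e2) = 4*e1 + 3*e2
f(e1) ^ f(e2) = (-4*e1 - 2*e2) ^ (4*e1 + 3*e2)
= (-4)*3*e12 + (-2)*4*e21
= (-12 - (-8))*e12
= -4*e12
Coefficient = -4


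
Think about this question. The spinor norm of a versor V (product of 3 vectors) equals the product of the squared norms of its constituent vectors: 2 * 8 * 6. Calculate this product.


Spinor norm N(V) = |v1|^2 * |v2|^2 * ... * |v3|^2
= 2 * 8 * 6
Running product: 2, 16, 96
N(V) = 96


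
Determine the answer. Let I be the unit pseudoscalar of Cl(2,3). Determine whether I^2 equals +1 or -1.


The pseudoscalar I = e1...e_n (product of all n generators) of Cl(p,q) satisfies I^2 = (-1)^(q + n(n-1)/2).
p = 2, q = 3, n = p + q = 5
n(n-1)/2 = 5 * 4 / 2 = 10
Exponent = q + n(n-1)/2 = 3 + 10 = 13
I^2 = (-1)^13 = -1


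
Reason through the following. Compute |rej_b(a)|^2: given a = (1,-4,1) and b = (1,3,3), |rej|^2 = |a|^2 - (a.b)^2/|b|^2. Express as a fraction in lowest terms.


|a|^2 = 1^2 + (-4)^2 + 1^2 = 18
|b|^2 = 1^2 + 3^2 + 3^2 = 19
a . b = 1*1 + (-4)*3 + 1*3 = -8
(a.b)^2 = (-8)^2 = 64
|rej|^2 = 18 - 64/19
= (342 - 64)/19
= 278/19
In lowest terms: 278/19


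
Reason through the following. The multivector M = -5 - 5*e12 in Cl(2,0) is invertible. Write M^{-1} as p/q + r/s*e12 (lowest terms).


M = -5 - 5*e12, where e12^2 = -1.
Since M commutes with its reverse ~M = a - b*e12, M * ~M = a^2 - b^2*e12^2 = a^2 + b^2.
So M^{-1} = ~M / (a^2 + b^2) = (a - b*e12)/(a^2 + b^2).
a^2 + b^2 = 25 + 25 = 50
Scalar part = -5/50 = -1/10
Bivector coeff = 5/50 = 1/10
M^{-1} = -1/10 + 1/10*e12


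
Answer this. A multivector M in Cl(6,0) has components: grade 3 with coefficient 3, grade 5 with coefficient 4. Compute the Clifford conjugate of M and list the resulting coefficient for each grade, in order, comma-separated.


Clifford conjugate sign for grade k: (-1)^(k(k+1)/2)
Grade 3: (-1)^(3*4/2) = (-1)^6 = 1, coeff 3 -> 3
Grade 5: (-1)^(5*6/2) = (-1)^15 = -1, coeff 4 -> -4
Conjugated coefficients: 3, -4


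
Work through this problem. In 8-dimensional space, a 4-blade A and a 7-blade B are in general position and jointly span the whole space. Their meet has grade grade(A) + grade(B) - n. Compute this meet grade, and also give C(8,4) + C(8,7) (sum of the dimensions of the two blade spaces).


Meet grade = grade(A) + grade(B) - n
= 4 + 7 - 8 = 3
C(8,4) = 70
C(8,7) = 8
dim_A + dim_B = 70 + 8 = 78


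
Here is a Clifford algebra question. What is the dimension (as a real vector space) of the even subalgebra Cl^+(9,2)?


Even subalgebra dimension = 2^(n-1)
n = 9 + 2 = 11
2^(11 - 1) = 2^10 = 1024
Verification: sum of C(11,k) for even k = 1 + 55 + 330 + 462 + 165 + 11 = 1024
Result = 1024


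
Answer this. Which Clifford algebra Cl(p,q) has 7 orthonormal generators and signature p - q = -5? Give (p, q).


We need p + q = 7 and p - q = -5.
Adding: 2p = 7 + (-5) = 2, so p = 1.
Then q = 7 - 1 = 6.
(p, q) = (1, 6)


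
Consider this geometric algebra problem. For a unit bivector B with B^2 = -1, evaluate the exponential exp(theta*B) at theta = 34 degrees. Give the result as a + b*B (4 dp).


For a unit bivector B with B^2 = -1, the exponential series gives
e^(theta*B) = cos(theta) + sin(theta)*B (the GA analogue of Euler's formula).
theta = 34 degrees = 0.593412 rad
cos(34 deg) = 0.8290
sin(34 deg) = 0.5592
exp(theta*B) = 0.8290 + 0.5592*B


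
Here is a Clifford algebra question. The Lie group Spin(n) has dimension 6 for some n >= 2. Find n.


dim Spin(n) = dim so(n) = n(n-1)/2.
Solve n(n-1)/2 = 6, i.e. n^2 - n - 12 = 0.
Discriminant = 1 + 8*6 = 49
n = (1 + sqrt(49))/2 = (1 + 7)/2 = 4


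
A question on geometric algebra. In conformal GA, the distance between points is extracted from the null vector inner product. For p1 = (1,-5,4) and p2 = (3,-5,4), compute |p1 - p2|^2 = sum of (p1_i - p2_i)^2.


p1 - p2 = (-2, 0, 0)
|p1 - p2|^2 = (-2)^2 + 0^2 + 0^2
= 4 + 0 + 0
= 4


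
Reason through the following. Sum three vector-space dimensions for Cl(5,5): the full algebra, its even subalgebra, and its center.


n = 5 + 5 = 10
Total dim = 2^10 = 1024
Even subalgebra dim = 2^9 = 512
n is even, so center dim = 1
Sum = 1024 + 512 + 1 = 1537


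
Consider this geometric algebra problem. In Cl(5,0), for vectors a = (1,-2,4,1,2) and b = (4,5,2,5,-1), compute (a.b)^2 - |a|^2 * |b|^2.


a . b = 1*4 + (-2)*5 + 4*2 + 1*5 + 2*(-1)
= 4 + (-10) + 8 + 5 + (-2) = 5
|a|^2 = 1^2 + (-2)^2 + 4^2 + 1^2 + 2^2 = 26
|b|^2 = 4^2 + 5^2 + 2^2 + 5^2 + (-1)^2 = 71
(a.b)^2 = 5^2 = 25
|a|^2 * |b|^2 = 26 * 71 = 1846
Result = 25 - 1846 = -1821


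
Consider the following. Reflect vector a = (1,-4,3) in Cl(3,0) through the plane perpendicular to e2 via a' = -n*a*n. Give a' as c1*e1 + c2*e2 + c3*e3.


Reflection formula: a' = -n*a*n, with n = e2 (unit vector, n^2 = 1).
For reflection through hyperplane perp to e2:
The component along e2 flips sign, others stay.
a = (1, -4, 3)
a' = (1, 4, 3)
a' = 1*e1 + 4*e2 + 3*e3


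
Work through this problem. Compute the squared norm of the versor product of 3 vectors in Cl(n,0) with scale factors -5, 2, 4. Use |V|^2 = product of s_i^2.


Each vector v_i has |v_i|^2 = s_i^2
Squared scales: (-5)^2 = 25, 2^2 = 4, 4^2 = 16
|V|^2 = 25 * 4 * 16
= 1600


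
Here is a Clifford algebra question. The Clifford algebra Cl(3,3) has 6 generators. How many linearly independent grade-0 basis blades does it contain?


Number of grade-k basis blades in Cl(p,q) with n = p + q is C(n, k).
n = 3 + 3 = 6
C(6, 0) = 6! / (0! * 6!)
= 720 / (1 * 720)
= 1


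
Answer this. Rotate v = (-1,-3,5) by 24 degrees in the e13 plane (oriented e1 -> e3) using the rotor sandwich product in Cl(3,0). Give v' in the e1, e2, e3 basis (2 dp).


Rotor R = cos(12deg) - sin(12deg)*e13
Rotation angle theta = 2 * 12 = 24 degrees in the e13 plane (e1 -> e3).
The component perpendicular to the plane (e2) is invariant: v'_2 = v2 = -3.00
cos(24deg) = 0.9135, sin(24deg) = 0.4067
v'_1 = v1*cos(theta) - v3*sin(theta) = -1*0.9135 - 5*0.4067 = -2.95
v'_3 = v1*sin(theta) + v3*cos(theta) = -1*0.4067 + 5*0.9135 = 4.16
v' = -2.95*e1 - 3.00*e2 + 4.16*e3


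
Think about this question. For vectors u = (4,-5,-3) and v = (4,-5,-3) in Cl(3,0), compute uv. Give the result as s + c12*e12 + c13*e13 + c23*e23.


In Cl(3,0): e_i^2 = 1, e_ie_j = -e_je_i for i != j.
Scalar part = u . v = 4*4 + (-5)*(-5) + (-3)*(-3)
= 16 + 25 + 9 = 50
e12 coeff = 4*(-5) - (-5)*4 = -20 - (-20) = 0
e13 coeff = 4*(-3) - (-3)*4 = -12 - (-12) = 0
e23 coeff = (-5)*(-3) - (-3)*(-5) = 15 - 15 = 0
uv = 50 + 0*e12 + 0*e13 + 0*e23


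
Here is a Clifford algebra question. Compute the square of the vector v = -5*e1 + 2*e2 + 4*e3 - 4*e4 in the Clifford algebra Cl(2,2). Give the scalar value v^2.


v^2 = sum of c_i^2 * e_i^2
Positive signature terms (e_i^2 = +1): (-5)^2 + 2^2 = 29
Negative signature terms (e_j^2 = -1): 4^2 + (-4)^2 = 32
v^2 = 29 - 32 = -3


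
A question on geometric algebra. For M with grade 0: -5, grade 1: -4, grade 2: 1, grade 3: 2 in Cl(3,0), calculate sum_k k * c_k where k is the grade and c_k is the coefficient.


Grade-weighted sum = sum of grade_k * coefficient_k
0*(-5) = 0
1*(-4) = -4
2*1 = 2
3*2 = 6
Total = 0 + (-4) + 2 + 6 = 4


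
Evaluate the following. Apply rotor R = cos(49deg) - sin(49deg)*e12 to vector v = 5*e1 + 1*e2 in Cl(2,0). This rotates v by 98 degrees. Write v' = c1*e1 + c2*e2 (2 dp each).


Rotor R = cos(49deg) - sin(49deg)*e12
Rotation angle theta = 2 * 49 = 98 degrees
v' = R*v*~R rotates v by theta.
cos(98deg) = -0.1392, sin(98deg) = 0.9903
v'_1 = 5*cos(98deg) - 1*sin(98deg)
= 5*(-0.1392) - 1*0.9903
= -1.69
v'_2 = 5*sin(98deg) + 1*cos(98deg)
= 5*0.9903 + 1*(-0.1392)
= 4.81
v' = -1.69*e1 + 4.81*e2


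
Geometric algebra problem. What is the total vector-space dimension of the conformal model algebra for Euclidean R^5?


The conformal model of R^5 uses Cl(6,1): the 5 Euclidean generators plus two extra orthogonal generators e+ (e+^2 = +1) and e- (e-^2 = -1), from which the null vectors e0, einf are built.
Number of generators m = 5 + 2 = 7.
dim Cl(p,q) = 2^m = 2^7 = 128


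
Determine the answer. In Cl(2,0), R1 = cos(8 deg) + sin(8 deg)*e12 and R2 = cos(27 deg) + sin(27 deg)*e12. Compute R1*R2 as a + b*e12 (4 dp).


Same-plane rotors commute and their half-angles add:
R1*R2 = cos(a1 + a2) + sin(a1 + a2)*e12.
a1 + a2 = 8 + 27 = 35 deg
cos(35 deg) = 0.8192
sin(35 deg) = 0.5736
R1*R2 = 0.8192 + 0.5736*e12


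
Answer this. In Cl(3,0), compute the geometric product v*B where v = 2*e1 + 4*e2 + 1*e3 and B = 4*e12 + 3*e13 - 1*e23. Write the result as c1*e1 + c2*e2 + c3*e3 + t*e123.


vB has grade-1 (vector) and grade-3 (trivector) parts: vB = (v _| B) + (v ^ B).
Vector part <vB>_1:
  e1: -v2*b12 - v3*b13 = -(4)*(4) - (1)*(3) = -19
  e2: v1*b12 - v3*b23 = (2)*(4) - (1)*(-1) = 9
  e3: v1*b13 + v2*b23 = (2)*(3) + (4)*(-1) = 2
Trivector part <vB>_3:
  e123: v1*b23 - v2*b13 + v3*b12 = (2)*(-1) - (4)*(3) + (1)*(4) = -10
vB = -19*e1 + 9*e2 + 2*e3 - 10*e123


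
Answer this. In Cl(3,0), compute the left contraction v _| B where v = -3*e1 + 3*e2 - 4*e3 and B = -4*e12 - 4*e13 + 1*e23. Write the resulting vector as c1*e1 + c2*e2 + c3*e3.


Left contraction v _| B = <vB>_1 (grade-1 part of the geometric product vB).
Using e1_|e12 = e2, e2_|e12 = -e1, e1_|e13 = e3, e3_|e13 = -e1, e2_|e23 = e3, e3_|e23 = -e2:
e1 coeff: -v2*b12 - v3*b13 = -(3)*(-4) - (-4)*(-4) = -4
e2 coeff: v1*b12 - v3*b23 = (-3)*(-4) - (-4)*(1) = 16
e3 coeff: v1*b13 + v2*b23 = (-3)*(-4) + (3)*(1) = 15
v _| B = -4*e1 + 16*e2 + 15*e3


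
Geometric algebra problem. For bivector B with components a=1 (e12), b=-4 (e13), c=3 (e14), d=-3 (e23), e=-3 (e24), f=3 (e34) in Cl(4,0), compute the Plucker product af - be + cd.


Plucker relation: af - be + cd
a*f = 1*3 = 3
b*e = (-4)*(-3) = 12
c*d = 3*(-3) = -9
af - be + cd = 3 - 12 + (-9)
= -18


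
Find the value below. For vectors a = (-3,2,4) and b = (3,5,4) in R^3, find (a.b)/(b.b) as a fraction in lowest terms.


Projection coefficient = (a . b) / (b . b)
a . b = (-3)*3 + 2*5 + 4*4
= -9 + 10 + 16 = 17
b . b = 3^2 + 5^2 + 4^2
= 9 + 25 + 16 = 50
Coefficient = 17/50
In lowest terms: 17/50


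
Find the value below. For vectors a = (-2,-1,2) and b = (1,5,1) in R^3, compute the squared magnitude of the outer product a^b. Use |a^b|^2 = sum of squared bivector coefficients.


a wedge b = (a1*b2 - a2*b1)*e12 + (a1*b3 - a3*b1)*e13 + (a2*b3 - a3*b2)*e23
e12 coeff: (-2)*5 - (-1)*1 = -10 - (-1) = -9
e13 coeff: (-2)*1 - 2*1 = -2 - 2 = -4
e23 coeff: (-1)*1 - 2*5 = -1 - 10 = -11
|a wedge b|^2 = (-9)^2 + (-4)^2 + (-11)^2
= 81 + 16 + 121
= 218


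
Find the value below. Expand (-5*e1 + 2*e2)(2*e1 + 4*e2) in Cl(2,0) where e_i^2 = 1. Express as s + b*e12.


Expand: (-5*e1 + 2*e2)(2*e1 + 4*e2)
= (-5)*2*e1e1 + (-5)*4*e1e2 + 2*2*e2e1 + 2*4*e2e2
Using e1^2 = e2^2 = 1, e2e1 = -e1e2:
Scalar part s = (-5)*2 + 2*4 = -10 + 8 = -2
Bivector part b = (-5)*4 - 2*2 = -20 - 4 = -24
uv = -2 - 24*e12


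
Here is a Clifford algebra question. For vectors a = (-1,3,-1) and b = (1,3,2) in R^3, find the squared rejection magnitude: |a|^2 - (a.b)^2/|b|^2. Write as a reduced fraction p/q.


|a|^2 = (-1)^2 + 3^2 + (-1)^2 = 11
|b|^2 = 1^2 + 3^2 + 2^2 = 14
a . b = (-1)*1 + 3*3 + (-1)*2 = 6
(a.b)^2 = 6^2 = 36
|rej|^2 = 11 - 36/14
= (154 - 36)/14
= 118/14
In lowest terms: 59/7


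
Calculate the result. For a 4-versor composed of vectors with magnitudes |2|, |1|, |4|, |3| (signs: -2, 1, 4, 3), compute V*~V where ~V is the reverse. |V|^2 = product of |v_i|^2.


Each vector v_i has |v_i|^2 = s_i^2
Squared scales: (-2)^2 = 4, 1^2 = 1, 4^2 = 16, 3^2 = 9
|V|^2 = 4 * 1 * 16 * 9
= 576


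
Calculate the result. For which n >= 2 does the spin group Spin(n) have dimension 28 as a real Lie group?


dim Spin(n) = dim so(n) = n(n-1)/2.
Solve n(n-1)/2 = 28, i.e. n^2 - n - 56 = 0.
Discriminant = 1 + 8*28 = 225
n = (1 + sqrt(225))/2 = (1 + 15)/2 = 8


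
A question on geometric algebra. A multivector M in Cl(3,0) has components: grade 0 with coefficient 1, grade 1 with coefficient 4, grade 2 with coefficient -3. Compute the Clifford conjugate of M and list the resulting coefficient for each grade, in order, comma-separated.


Clifford conjugate sign for grade k: (-1)^(k(k+1)/2)
Grade 0: (-1)^(0*1/2) = (-1)^0 = 1, coeff 1 -> 1
Grade 1: (-1)^(1*2/2) = (-1)^1 = -1, coeff 4 -> -4
Grade 2: (-1)^(2*3/2) = (-1)^3 = -1, coeff -3 -> 3
Conjugated coefficients: 1, -4, 3


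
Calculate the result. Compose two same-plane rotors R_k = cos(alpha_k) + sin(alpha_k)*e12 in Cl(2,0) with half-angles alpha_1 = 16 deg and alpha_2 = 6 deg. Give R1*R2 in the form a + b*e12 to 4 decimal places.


Same-plane rotors commute and their half-angles add:
R1*R2 = cos(a1 + a2) + sin(a1 + a2)*e12.
a1 + a2 = 16 + 6 = 22 deg
cos(22 deg) = 0.9272
sin(22 deg) = 0.3746
R1*R2 = 0.9272 + 0.3746*e12


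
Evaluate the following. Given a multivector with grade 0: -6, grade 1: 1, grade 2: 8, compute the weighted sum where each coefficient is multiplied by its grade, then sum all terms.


Grade-weighted sum = sum of grade_k * coefficient_k
0*(-6) = 0
1*1 = 1
2*8 = 16
Total = 0 + 1 + 16 = 17


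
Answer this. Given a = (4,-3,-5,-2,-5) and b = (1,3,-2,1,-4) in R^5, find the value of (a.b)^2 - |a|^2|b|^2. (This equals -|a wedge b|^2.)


a . b = 4*1 + (-3)*3 + (-5)*(-2) + (-2)*1 + (-5)*(-4)
= 4 + (-9) + 10 + (-2) + 20 = 23
|a|^2 = 4^2 + (-3)^2 + (-5)^2 + (-2)^2 + (-5)^2 = 79
|b|^2 = 1^2 + 3^2 + (-2)^2 + 1^2 + (-4)^2 = 31
(a.b)^2 = 23^2 = 529
|a|^2 * |b|^2 = 79 * 31 = 2449
Result = 529 - 2449 = -1920


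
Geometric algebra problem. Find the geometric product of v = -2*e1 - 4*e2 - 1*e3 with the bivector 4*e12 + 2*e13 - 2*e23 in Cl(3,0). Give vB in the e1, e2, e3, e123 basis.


vB has grade-1 (vector) and grade-3 (trivector) parts: vB = (v _| B) + (v ^ B).
Vector part <vB>_1:
  e1: -v2*b12 - v3*b13 = -(-4)*(4) - (-1)*(2) = 18
  e2: v1*b12 - v3*b23 = (-2)*(4) - (-1)*(-2) = -10
  e3: v1*b13 + v2*b23 = (-2)*(2) + (-4)*(-2) = 4
Trivector part <vB>_3:
  e123: v1*b23 - v2*b13 + v3*b12 = (-2)*(-2) - (-4)*(2) + (-1)*(4) = 8
vB = 18*e1 - 10*e2 + 4*e3 + 8*e123


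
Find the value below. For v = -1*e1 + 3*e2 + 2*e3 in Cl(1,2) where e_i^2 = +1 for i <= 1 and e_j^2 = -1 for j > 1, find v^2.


v^2 = sum of c_i^2 * e_i^2
Positive signature terms (e_i^2 = +1): (-1)^2 = 1
Negative signature terms (e_j^2 = -1): 3^2 + 2^2 = 13
v^2 = 1 - 13 = -12


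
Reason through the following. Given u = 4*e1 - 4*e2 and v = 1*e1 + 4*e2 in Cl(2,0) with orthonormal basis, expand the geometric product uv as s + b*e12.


Expand: (4*e1 - 4*e2)(1*e1 + 4*e2)
= 4*1*e1e1 + 4*4*e1e2 + (-4)*1*e2e1 + (-4)*4*e2e2
Using e1^2 = e2^2 = 1, e2e1 = -e1e2:
Scalar part s = 4*1 + (-4)*4 = 4 + (-16) = -12
Bivector part b = 4*4 - (-4)*1 = 16 - (-4) = 20
uv = -12 + 20*e12


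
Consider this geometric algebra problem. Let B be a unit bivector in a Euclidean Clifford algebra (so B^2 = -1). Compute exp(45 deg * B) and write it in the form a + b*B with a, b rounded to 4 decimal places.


For a unit bivector B with B^2 = -1, the exponential series gives
e^(theta*B) = cos(theta) + sin(theta)*B (the GA analogue of Euler's formula).
theta = 45 degrees = 0.785398 rad
cos(45 deg) = 0.7071
sin(45 deg) = 0.7071
exp(theta*B) = 0.7071 + 0.7071*B


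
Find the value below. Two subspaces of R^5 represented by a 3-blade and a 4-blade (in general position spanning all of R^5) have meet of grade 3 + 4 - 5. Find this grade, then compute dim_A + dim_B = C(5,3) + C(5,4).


Meet grade = grade(A) + grade(B) - n
= 3 + 4 - 5 = 2
C(5,3) = 10
C(5,4) = 5
dim_A + dim_B = 10 + 5 = 15


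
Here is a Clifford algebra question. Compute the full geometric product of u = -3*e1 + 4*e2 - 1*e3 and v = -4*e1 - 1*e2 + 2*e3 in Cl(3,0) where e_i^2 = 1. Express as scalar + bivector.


In Cl(3,0): e_i^2 = 1, e_ie_j = -e_je_i for i != j.
Scalar part = u . v = (-3)*(-4) + 4*(-1) + (-1)*2
= 12 + (-4) + (-2) = 6
e12 coeff = (-3)*(-1) - 4*(-4) = 3 - (-16) = 19
e13 coeff = (-3)*2 - (-1)*(-4) = -6 - 4 = -10
e23 coeff = 4*2 - (-1)*(-1) = 8 - 1 = 7
uv = 6 + 19*e12 - 10*e13 + 7*e23


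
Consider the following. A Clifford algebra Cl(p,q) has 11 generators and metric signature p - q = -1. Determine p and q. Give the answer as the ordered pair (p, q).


We need p + q = 11 and p - q = -1.
Adding: 2p = 11 + (-1) = 10, so p = 5.
Then q = 11 - 5 = 6.
(p, q) = (5, 6)


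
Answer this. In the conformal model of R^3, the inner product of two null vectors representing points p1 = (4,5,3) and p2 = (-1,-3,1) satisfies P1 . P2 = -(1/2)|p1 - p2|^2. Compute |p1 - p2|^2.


p1 - p2 = (5, 8, 2)
|p1 - p2|^2 = 5^2 + 8^2 + 2^2
= 25 + 64 + 4
= 93


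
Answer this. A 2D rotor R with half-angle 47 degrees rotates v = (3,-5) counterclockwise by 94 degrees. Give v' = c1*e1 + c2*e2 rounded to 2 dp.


Rotor R = cos(47deg) - sin(47deg)*e12
Rotation angle theta = 2 * 47 = 94 degrees
v' = R*v*~R rotates v by theta.
cos(94deg) = -0.0698, sin(94deg) = 0.9976
v'_1 = 3*cos(94deg) - (-5)*sin(94deg)
= 3*(-0.0698) - (-5)*0.9976
= 4.78
v'_2 = 3*sin(94deg) + (-5)*cos(94deg)
= 3*0.9976 + (-5)*(-0.0698)
= 3.34
v' = 4.78*e1 + 3.34*e2


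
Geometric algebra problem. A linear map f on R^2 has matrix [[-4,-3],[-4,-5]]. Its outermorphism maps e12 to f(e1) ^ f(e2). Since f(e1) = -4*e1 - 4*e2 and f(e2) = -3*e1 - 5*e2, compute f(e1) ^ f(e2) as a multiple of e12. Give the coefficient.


The outermorphism of a linear map f sends e1^e2 to f(e1)^f(e2).
f(e1) = -4*e1 - 4*e2
f(e2) = -3*e1 - 5*e2
f(e1) ^ f(e2) = (-4*e1 - 4*e2) ^ (-3*e1 - 5*e2)
= (-4)*(-5)*e12 + (-4)*(-3)*e21
= (20 - 12)*e12
= 8*e12
Coefficient = 8
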